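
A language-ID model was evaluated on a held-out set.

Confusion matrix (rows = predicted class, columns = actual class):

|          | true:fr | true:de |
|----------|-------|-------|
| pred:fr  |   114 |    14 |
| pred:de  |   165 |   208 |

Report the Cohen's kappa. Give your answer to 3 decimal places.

0.323

Observed agreement pₒ = trace/N = 322/501 = 0.6427
Expected agreement pₑ = Σ (rowᵢ·colᵢ)/N² = (279·128 + 222·373)/501² = 0.4722
κ = (pₒ − pₑ)/(1 − pₑ) = (0.6427 − 0.4722)/(1 − 0.4722) = 0.323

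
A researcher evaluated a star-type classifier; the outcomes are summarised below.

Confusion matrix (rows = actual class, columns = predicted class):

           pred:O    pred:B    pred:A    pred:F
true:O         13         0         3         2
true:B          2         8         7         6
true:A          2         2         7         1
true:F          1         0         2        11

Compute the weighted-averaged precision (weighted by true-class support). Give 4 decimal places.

Per-class precision (TP/(TP+FP)):
  O: TP=13, FP=2+2+1=5 → 13/18 = 0.72222
  B: TP=8, FP=0+2+0=2 → 8/10 = 0.80000
  A: TP=7, FP=3+7+2=12 → 7/19 = 0.36842
  F: TP=11, FP=2+6+1=9 → 11/20 = 0.55000
Weighted-precision = Σ (supportᵢ/N)·precisionᵢ with N=67: (18/67)·0.72222 + (23/67)·0.80000 + (12/67)·0.36842 + (14/67)·0.55000 = 0.6496

0.6496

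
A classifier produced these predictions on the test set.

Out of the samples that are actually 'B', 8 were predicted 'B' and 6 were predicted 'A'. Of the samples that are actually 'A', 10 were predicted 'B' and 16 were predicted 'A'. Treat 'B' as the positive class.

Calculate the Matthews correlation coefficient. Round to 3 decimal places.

MCC = (TP·TN − FP·FN) / √((TP+FP)(TP+FN)(TN+FP)(TN+FN))
Numerator = 8·16 − 10·6 = 68
Denominator = √(18·14·26·22) = √144144 = 379.6630
MCC = 68 / 379.6630 = 0.179

0.179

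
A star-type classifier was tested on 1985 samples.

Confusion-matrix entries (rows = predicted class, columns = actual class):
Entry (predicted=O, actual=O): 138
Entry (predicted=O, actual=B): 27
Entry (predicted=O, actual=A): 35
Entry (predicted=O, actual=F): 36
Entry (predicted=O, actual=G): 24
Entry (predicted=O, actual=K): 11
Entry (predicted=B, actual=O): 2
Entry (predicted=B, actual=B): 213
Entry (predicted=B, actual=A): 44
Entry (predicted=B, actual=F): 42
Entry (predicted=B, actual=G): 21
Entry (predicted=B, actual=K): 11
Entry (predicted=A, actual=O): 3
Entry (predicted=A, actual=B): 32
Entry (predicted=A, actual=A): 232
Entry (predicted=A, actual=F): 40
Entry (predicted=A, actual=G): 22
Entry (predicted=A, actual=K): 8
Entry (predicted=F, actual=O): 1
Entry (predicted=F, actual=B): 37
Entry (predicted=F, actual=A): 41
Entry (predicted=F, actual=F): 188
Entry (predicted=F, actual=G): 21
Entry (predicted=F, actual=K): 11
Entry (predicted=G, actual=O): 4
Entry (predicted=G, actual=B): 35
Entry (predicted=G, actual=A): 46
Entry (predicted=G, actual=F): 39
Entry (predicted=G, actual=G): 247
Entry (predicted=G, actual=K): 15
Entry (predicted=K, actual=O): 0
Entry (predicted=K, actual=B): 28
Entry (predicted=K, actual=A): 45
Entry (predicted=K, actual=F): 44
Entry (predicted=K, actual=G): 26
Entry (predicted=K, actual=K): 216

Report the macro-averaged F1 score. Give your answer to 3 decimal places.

Per-class F1 score (2·TP/(2·TP+FP+FN)):
  O: TP=138, FP=27+35+36+24+11=133, FN=2+3+1+4+0=10 → 276/419 = 0.6587
  B: TP=213, FP=2+44+42+21+11=120, FN=27+32+37+35+28=159 → 426/705 = 0.6043
  A: TP=232, FP=3+32+40+22+8=105, FN=35+44+41+46+45=211 → 464/780 = 0.5949
  F: TP=188, FP=1+37+41+21+11=111, FN=36+42+40+39+44=201 → 376/688 = 0.5465
  G: TP=247, FP=4+35+46+39+15=139, FN=24+21+22+21+26=114 → 494/747 = 0.6613
  K: TP=216, FP=0+28+45+44+26=143, FN=11+11+8+11+15=56 → 432/631 = 0.6846
Macro-F1 score = mean = (0.6587 + 0.6043 + 0.5949 + 0.5465 + 0.6613 + 0.6846) / 6 = 0.625

0.625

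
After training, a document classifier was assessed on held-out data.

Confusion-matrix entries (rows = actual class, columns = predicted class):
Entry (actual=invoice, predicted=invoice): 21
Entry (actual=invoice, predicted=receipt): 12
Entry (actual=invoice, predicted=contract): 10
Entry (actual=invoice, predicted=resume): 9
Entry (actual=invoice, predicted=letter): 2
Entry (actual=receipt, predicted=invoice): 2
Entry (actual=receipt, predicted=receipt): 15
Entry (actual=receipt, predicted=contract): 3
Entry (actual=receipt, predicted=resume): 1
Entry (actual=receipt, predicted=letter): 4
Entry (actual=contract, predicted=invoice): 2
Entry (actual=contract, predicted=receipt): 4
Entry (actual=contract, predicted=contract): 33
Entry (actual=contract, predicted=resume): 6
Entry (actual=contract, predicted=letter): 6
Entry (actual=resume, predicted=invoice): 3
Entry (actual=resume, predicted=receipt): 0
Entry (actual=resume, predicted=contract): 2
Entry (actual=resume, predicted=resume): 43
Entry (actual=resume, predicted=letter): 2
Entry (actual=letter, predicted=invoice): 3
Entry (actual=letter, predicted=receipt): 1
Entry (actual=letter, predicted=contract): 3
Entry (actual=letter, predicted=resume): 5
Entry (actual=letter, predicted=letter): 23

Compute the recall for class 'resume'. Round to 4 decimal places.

One-vs-rest for 'resume': TP = diagonal; FP = other classes predicted 'resume'; FN = 'resume' predicted as other.
recall = TP/(TP+FN).
resume: TP=43, FN=3+0+2+2=7 → 43/50 = 0.86000

0.8600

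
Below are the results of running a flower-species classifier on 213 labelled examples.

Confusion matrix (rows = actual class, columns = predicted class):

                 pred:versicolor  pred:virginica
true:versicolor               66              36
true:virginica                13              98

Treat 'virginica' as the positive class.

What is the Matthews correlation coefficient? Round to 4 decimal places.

0.5481

MCC = (TP·TN − FP·FN) / √((TP+FP)(TP+FN)(TN+FP)(TN+FN))
Numerator = 98·66 − 36·13 = 6000
Denominator = √(134·111·102·79) = √119854692 = 10947.8168
MCC = 6000 / 10947.8168 = 0.5481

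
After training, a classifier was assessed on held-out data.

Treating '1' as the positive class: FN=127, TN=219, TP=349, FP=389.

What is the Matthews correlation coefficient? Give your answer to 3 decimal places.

0.099

MCC = (TP·TN − FP·FN) / √((TP+FP)(TP+FN)(TN+FP)(TN+FN))
Numerator = 349·219 − 389·127 = 27028
Denominator = √(738·476·608·346) = √73899753984 = 271845.0919
MCC = 27028 / 271845.0919 = 0.099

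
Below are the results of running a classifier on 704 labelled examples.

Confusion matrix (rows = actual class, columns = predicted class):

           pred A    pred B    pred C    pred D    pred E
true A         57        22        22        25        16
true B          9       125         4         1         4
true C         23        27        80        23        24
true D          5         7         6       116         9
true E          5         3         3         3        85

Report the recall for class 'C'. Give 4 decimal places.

0.4520

Take TP from the diagonal, FP from the rest of the 'C' prediction marginal, FN from the rest of the 'C' actual marginal.
recall = TP/(TP+FN).
C: TP=80, FN=23+27+23+24=97 → 80/177 = 0.45198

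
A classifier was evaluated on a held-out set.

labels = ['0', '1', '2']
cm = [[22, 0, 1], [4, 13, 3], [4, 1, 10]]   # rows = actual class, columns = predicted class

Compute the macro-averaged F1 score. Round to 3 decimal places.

0.762

Per-class F1 score (2·TP/(2·TP+FP+FN)):
  0: TP=22, FP=4+4=8, FN=0+1=1 → 44/53 = 0.8302
  1: TP=13, FP=0+1=1, FN=4+3=7 → 26/34 = 0.7647
  2: TP=10, FP=1+3=4, FN=4+1=5 → 20/29 = 0.6897
Macro-F1 score = mean = (0.8302 + 0.7647 + 0.6897) / 3 = 0.762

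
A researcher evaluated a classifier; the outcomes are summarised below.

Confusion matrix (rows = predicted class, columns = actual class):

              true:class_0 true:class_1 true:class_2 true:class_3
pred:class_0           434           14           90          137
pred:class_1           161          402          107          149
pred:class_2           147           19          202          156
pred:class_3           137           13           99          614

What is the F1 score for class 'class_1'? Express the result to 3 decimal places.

0.635

Treat 'class_1' as positive and all other classes as negative.
F1 score = 2·TP/(2·TP+FP+FN).
class_1: TP=402, FP=161+107+149=417, FN=14+19+13=46 → 804/1267 = 0.6346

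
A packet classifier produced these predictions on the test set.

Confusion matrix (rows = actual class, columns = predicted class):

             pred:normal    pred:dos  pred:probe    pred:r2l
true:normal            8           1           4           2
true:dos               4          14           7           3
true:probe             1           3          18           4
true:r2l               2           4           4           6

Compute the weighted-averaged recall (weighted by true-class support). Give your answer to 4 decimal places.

0.5412

Per-class recall (TP/(TP+FN)):
  normal: TP=8, FN=1+4+2=7 → 8/15 = 0.53333
  dos: TP=14, FN=4+7+3=14 → 14/28 = 0.50000
  probe: TP=18, FN=1+3+4=8 → 18/26 = 0.69231
  r2l: TP=6, FN=2+4+4=10 → 6/16 = 0.37500
Weighted-recall = Σ (supportᵢ/N)·recallᵢ with N=85: (15/85)·0.53333 + (28/85)·0.50000 + (26/85)·0.69231 + (16/85)·0.37500 = 0.5412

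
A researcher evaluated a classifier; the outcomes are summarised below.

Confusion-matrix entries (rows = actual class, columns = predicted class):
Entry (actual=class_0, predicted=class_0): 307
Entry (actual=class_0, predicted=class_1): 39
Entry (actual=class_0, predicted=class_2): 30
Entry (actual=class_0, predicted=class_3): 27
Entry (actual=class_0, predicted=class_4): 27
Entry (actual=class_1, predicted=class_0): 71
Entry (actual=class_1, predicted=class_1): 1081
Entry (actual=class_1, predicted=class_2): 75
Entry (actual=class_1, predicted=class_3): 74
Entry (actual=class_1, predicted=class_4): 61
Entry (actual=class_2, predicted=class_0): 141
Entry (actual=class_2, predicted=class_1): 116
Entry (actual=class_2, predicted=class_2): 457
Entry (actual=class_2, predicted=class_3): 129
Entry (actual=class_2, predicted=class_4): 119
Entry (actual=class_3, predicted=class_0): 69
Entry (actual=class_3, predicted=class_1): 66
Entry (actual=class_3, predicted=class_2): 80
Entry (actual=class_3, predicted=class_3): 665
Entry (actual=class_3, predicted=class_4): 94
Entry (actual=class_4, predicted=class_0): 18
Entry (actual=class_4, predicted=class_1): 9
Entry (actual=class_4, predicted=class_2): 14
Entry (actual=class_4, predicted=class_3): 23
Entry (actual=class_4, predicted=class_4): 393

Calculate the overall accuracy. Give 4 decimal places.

0.6937

Accuracy = trace / total = (307+1081+457+665+393=2903) / 4185 = 2903/4185 = 0.6937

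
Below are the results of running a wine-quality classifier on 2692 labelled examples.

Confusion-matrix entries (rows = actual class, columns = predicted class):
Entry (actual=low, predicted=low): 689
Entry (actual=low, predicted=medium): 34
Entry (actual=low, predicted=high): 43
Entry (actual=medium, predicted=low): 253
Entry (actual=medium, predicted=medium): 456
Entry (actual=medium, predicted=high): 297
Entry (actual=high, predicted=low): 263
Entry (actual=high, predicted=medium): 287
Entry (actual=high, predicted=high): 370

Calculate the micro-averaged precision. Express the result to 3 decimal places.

Micro-averaging pools counts across classes: ΣTP=1515, ΣFP=1177, ΣFN=1177.
Micro-precision = TP/(TP+FP) on pooled counts = 0.563 (equals overall accuracy in single-label multiclass).

0.563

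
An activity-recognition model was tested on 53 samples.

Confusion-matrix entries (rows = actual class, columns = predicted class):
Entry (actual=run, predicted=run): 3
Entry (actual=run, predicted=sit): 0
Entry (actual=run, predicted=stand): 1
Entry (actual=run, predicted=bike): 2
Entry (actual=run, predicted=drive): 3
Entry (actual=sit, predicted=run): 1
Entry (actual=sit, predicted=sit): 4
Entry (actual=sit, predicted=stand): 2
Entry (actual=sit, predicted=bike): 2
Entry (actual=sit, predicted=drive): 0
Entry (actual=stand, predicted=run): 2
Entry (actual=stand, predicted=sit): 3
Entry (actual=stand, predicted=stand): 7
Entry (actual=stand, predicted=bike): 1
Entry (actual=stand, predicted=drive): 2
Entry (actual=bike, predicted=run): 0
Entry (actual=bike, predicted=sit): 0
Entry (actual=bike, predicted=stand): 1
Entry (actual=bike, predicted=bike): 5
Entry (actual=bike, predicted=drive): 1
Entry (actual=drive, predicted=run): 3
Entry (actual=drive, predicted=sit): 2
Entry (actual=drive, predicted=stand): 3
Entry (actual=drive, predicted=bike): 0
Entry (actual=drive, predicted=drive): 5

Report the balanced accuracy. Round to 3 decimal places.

0.469

Balanced accuracy = mean of per-class recall.
  run: recall = 3/9 = 0.3333
  sit: recall = 4/9 = 0.4444
  stand: recall = 7/15 = 0.4667
  bike: recall = 5/7 = 0.7143
  drive: recall = 5/13 = 0.3846
Mean = (0.3333 + 0.4444 + 0.4667 + 0.7143 + 0.3846) / 5 = 0.469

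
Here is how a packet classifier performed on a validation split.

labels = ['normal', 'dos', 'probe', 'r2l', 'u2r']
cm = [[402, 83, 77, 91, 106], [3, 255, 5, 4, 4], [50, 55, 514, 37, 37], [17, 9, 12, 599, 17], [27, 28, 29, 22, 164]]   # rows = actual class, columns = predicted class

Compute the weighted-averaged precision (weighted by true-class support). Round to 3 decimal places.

Per-class precision (TP/(TP+FP)):
  normal: TP=402, FP=3+50+17+27=97 → 402/499 = 0.8056
  dos: TP=255, FP=83+55+9+28=175 → 255/430 = 0.5930
  probe: TP=514, FP=77+5+12+29=123 → 514/637 = 0.8069
  r2l: TP=599, FP=91+4+37+22=154 → 599/753 = 0.7955
  u2r: TP=164, FP=106+4+37+17=164 → 164/328 = 0.5000
Weighted-precision = Σ (supportᵢ/N)·precisionᵢ with N=2647: (759/2647)·0.8056 + (271/2647)·0.5930 + (693/2647)·0.8069 + (654/2647)·0.7955 + (270/2647)·0.5000 = 0.751

0.751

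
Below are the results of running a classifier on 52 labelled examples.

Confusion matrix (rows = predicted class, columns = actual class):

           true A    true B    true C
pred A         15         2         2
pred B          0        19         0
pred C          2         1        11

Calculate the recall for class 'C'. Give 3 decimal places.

0.846

Take TP from the diagonal, FP from the rest of the 'C' prediction marginal, FN from the rest of the 'C' actual marginal.
recall = TP/(TP+FN).
C: TP=11, FN=2+0=2 → 11/13 = 0.8462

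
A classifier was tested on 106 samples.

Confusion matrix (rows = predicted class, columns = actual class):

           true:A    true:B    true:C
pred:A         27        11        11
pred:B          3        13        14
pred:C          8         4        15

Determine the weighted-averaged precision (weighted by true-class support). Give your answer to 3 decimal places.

0.522

Per-class precision (TP/(TP+FP)):
  A: TP=27, FP=11+11=22 → 27/49 = 0.5510
  B: TP=13, FP=3+14=17 → 13/30 = 0.4333
  C: TP=15, FP=8+4=12 → 15/27 = 0.5556
Weighted-precision = Σ (supportᵢ/N)·precisionᵢ with N=106: (38/106)·0.5510 + (28/106)·0.4333 + (40/106)·0.5556 = 0.522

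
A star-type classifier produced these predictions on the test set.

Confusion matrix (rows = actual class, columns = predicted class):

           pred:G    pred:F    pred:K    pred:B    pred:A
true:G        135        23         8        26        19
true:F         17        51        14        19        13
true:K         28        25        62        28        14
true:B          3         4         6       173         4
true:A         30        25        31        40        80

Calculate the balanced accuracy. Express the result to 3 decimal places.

Balanced accuracy = mean of per-class recall.
  G: recall = 135/211 = 0.6398
  F: recall = 51/114 = 0.4474
  K: recall = 62/157 = 0.3949
  B: recall = 173/190 = 0.9105
  A: recall = 80/206 = 0.3883
Mean = (0.6398 + 0.4474 + 0.3949 + 0.9105 + 0.3883) / 5 = 0.556

0.556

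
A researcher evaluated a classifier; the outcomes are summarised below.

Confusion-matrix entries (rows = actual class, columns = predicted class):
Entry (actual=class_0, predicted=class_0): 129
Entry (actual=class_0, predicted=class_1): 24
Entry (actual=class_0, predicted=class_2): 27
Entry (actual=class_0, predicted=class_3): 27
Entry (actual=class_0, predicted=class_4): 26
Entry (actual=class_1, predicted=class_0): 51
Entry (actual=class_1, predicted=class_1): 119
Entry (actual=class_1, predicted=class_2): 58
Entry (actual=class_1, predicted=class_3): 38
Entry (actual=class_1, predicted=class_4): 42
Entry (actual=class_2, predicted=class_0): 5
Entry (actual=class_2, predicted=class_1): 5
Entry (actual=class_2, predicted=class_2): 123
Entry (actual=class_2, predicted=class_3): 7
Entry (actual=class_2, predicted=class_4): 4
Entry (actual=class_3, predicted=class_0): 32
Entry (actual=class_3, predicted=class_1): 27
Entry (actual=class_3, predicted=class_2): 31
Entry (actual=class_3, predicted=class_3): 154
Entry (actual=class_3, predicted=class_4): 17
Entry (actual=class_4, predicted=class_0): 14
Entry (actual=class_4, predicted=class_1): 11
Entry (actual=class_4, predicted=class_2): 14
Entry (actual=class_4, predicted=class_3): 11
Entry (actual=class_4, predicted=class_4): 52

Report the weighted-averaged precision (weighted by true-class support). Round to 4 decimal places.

Per-class precision (TP/(TP+FP)):
  class_0: TP=129, FP=51+5+32+14=102 → 129/231 = 0.55844
  class_1: TP=119, FP=24+5+27+11=67 → 119/186 = 0.63978
  class_2: TP=123, FP=27+58+31+14=130 → 123/253 = 0.48617
  class_3: TP=154, FP=27+38+7+11=83 → 154/237 = 0.64979
  class_4: TP=52, FP=26+42+4+17=89 → 52/141 = 0.36879
Weighted-precision = Σ (supportᵢ/N)·precisionᵢ with N=1048: (233/1048)·0.55844 + (308/1048)·0.63978 + (144/1048)·0.48617 + (261/1048)·0.64979 + (102/1048)·0.36879 = 0.5767

0.5767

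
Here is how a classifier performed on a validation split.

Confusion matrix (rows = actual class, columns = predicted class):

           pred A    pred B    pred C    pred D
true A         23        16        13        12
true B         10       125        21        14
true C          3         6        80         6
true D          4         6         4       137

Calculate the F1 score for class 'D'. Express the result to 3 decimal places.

0.856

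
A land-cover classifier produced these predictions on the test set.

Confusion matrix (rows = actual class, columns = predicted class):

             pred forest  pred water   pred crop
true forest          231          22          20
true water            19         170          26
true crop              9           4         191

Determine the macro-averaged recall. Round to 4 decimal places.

Per-class recall (TP/(TP+FN)):
  forest: TP=231, FN=22+20=42 → 231/273 = 0.84615
  water: TP=170, FN=19+26=45 → 170/215 = 0.79070
  crop: TP=191, FN=9+4=13 → 191/204 = 0.93627
Macro-recall = mean = (0.84615 + 0.79070 + 0.93627) / 3 = 0.8577

0.8577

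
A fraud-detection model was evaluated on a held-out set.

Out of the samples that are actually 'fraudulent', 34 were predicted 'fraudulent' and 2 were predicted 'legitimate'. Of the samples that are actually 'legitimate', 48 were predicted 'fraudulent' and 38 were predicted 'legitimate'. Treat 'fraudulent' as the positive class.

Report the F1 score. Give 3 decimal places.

0.576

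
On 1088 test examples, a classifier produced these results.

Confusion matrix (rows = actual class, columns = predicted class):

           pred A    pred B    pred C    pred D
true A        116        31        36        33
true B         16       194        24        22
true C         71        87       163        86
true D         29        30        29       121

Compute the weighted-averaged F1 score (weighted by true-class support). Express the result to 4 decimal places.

Per-class F1 score (2·TP/(2·TP+FP+FN)):
  A: TP=116, FP=16+71+29=116, FN=31+36+33=100 → 232/448 = 0.51786
  B: TP=194, FP=31+87+30=148, FN=16+24+22=62 → 388/598 = 0.64883
  C: TP=163, FP=36+24+29=89, FN=71+87+86=244 → 326/659 = 0.49469
  D: TP=121, FP=33+22+86=141, FN=29+30+29=88 → 242/471 = 0.51380
Weighted-F1 score = Σ (supportᵢ/N)·F1 scoreᵢ with N=1088: (216/1088)·0.51786 + (256/1088)·0.64883 + (407/1088)·0.49469 + (209/1088)·0.51380 = 0.5392

0.5392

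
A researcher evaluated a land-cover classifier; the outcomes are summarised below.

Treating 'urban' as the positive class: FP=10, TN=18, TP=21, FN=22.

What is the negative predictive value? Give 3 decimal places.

0.450

NPV = TN/(TN+FN) = 18/(18+22) = 0.450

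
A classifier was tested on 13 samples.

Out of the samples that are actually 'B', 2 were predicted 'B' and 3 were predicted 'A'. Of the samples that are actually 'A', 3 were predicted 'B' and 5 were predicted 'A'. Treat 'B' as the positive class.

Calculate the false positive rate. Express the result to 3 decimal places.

FPR = FP/(FP+TN) = 3/(3+5) = 0.375

0.375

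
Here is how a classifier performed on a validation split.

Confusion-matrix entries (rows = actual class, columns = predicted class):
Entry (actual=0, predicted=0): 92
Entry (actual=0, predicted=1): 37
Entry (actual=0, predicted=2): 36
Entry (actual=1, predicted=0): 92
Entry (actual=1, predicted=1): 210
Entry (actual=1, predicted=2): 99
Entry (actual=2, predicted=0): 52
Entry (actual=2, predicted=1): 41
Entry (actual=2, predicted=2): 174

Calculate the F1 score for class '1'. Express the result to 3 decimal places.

0.610

One-vs-rest for '1': TP = diagonal; FP = other classes predicted '1'; FN = '1' predicted as other.
F1 score = 2·TP/(2·TP+FP+FN).
1: TP=210, FP=37+41=78, FN=92+99=191 → 420/689 = 0.6096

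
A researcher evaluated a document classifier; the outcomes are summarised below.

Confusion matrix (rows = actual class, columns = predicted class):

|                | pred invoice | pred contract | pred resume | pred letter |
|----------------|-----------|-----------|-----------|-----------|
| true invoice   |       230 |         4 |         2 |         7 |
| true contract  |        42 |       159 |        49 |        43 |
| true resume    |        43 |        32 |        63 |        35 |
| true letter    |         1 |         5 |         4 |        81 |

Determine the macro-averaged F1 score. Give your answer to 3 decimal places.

Per-class F1 score (2·TP/(2·TP+FP+FN)):
  invoice: TP=230, FP=42+43+1=86, FN=4+2+7=13 → 460/559 = 0.8229
  contract: TP=159, FP=4+32+5=41, FN=42+49+43=134 → 318/493 = 0.6450
  resume: TP=63, FP=2+49+4=55, FN=43+32+35=110 → 126/291 = 0.4330
  letter: TP=81, FP=7+43+35=85, FN=1+5+4=10 → 162/257 = 0.6304
Macro-F1 score = mean = (0.8229 + 0.6450 + 0.4330 + 0.6304) / 4 = 0.633

0.633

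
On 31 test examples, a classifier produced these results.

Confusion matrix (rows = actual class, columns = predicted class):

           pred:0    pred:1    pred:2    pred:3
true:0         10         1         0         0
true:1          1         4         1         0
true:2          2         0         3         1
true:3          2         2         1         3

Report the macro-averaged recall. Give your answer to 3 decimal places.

0.613

Per-class recall (TP/(TP+FN)):
  0: TP=10, FN=1+0+0=1 → 10/11 = 0.9091
  1: TP=4, FN=1+1+0=2 → 4/6 = 0.6667
  2: TP=3, FN=2+0+1=3 → 3/6 = 0.5000
  3: TP=3, FN=2+2+1=5 → 3/8 = 0.3750
Macro-recall = mean = (0.9091 + 0.6667 + 0.5000 + 0.3750) / 4 = 0.613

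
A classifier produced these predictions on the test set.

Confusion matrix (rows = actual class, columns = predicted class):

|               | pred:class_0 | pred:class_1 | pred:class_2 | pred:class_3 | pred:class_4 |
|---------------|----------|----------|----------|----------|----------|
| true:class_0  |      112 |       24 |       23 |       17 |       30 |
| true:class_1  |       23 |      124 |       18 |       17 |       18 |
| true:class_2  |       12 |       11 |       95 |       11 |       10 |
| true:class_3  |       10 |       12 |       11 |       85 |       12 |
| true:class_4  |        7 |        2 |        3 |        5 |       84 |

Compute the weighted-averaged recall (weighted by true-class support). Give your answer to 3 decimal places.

0.644

Per-class recall (TP/(TP+FN)):
  class_0: TP=112, FN=24+23+17+30=94 → 112/206 = 0.5437
  class_1: TP=124, FN=23+18+17+18=76 → 124/200 = 0.6200
  class_2: TP=95, FN=12+11+11+10=44 → 95/139 = 0.6835
  class_3: TP=85, FN=10+12+11+12=45 → 85/130 = 0.6538
  class_4: TP=84, FN=7+2+3+5=17 → 84/101 = 0.8317
Weighted-recall = Σ (supportᵢ/N)·recallᵢ with N=776: (206/776)·0.5437 + (200/776)·0.6200 + (139/776)·0.6835 + (130/776)·0.6538 + (101/776)·0.8317 = 0.644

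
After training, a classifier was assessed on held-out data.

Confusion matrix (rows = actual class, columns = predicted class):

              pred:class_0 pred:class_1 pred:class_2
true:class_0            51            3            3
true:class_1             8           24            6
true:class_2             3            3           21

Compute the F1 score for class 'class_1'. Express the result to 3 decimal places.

One-vs-rest for 'class_1': TP = diagonal; FP = other classes predicted 'class_1'; FN = 'class_1' predicted as other.
F1 score = 2·TP/(2·TP+FP+FN).
class_1: TP=24, FP=3+3=6, FN=8+6=14 → 48/68 = 0.7059

0.706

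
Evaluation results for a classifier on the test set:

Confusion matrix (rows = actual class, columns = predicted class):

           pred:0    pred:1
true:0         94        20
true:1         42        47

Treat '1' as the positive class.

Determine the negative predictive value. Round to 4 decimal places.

0.6912

NPV = TN/(TN+FN) = 94/(94+42) = 0.6912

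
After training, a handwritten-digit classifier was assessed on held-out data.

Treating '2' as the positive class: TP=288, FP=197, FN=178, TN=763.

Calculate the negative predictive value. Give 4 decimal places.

NPV = TN/(TN+FN) = 763/(763+178) = 0.8108

0.8108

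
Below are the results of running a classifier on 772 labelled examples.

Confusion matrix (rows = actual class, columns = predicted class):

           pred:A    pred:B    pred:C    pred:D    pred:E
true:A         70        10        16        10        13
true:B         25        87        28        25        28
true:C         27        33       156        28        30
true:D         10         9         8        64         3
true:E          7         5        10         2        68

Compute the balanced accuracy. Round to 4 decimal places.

Balanced accuracy = mean of per-class recall.
  A: recall = 70/119 = 0.58824
  B: recall = 87/193 = 0.45078
  C: recall = 156/274 = 0.56934
  D: recall = 64/94 = 0.68085
  E: recall = 68/92 = 0.73913
Mean = (0.58824 + 0.45078 + 0.56934 + 0.68085 + 0.73913) / 5 = 0.6057

0.6057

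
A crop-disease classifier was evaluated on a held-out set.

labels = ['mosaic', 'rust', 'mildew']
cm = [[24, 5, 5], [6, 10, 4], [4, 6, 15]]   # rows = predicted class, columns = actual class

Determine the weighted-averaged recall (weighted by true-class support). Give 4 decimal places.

0.6203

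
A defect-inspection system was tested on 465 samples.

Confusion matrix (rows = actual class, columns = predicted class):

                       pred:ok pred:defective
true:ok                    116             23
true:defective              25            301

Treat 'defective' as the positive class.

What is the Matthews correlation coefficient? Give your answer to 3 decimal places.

MCC = (TP·TN − FP·FN) / √((TP+FP)(TP+FN)(TN+FP)(TN+FN))
Numerator = 301·116 − 23·25 = 34341
Denominator = √(324·326·139·141) = √2070124776 = 45498.6239
MCC = 34341 / 45498.6239 = 0.755

0.755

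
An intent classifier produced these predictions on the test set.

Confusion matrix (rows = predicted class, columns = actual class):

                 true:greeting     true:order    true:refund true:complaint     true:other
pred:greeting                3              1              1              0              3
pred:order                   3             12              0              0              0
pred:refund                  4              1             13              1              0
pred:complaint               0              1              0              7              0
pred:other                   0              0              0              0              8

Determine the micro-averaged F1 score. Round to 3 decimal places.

Micro-averaging pools counts across classes: ΣTP=43, ΣFP=15, ΣFN=15.
Micro-F1 score = 2·TP/(2·TP+FP+FN) on pooled counts = 0.741 (equals overall accuracy in single-label multiclass).

0.741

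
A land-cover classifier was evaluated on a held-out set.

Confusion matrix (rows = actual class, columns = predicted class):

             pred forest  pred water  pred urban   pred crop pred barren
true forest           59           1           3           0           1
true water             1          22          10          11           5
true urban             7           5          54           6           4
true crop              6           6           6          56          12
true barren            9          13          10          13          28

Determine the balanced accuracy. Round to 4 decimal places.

Balanced accuracy = mean of per-class recall.
  forest: recall = 59/64 = 0.92188
  water: recall = 22/49 = 0.44898
  urban: recall = 54/76 = 0.71053
  crop: recall = 56/86 = 0.65116
  barren: recall = 28/73 = 0.38356
Mean = (0.92188 + 0.44898 + 0.71053 + 0.65116 + 0.38356) / 5 = 0.6232

0.6232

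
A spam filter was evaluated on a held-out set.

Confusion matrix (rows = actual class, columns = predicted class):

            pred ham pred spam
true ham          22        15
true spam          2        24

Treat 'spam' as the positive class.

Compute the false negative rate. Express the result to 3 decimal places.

0.077

FNR = FN/(FN+TP) = 2/(2+24) = 0.077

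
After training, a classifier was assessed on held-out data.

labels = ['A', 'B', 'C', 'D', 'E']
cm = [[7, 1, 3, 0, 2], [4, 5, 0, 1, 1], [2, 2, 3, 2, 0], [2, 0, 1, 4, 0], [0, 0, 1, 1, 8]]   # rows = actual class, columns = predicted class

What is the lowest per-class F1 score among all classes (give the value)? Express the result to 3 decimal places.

0.353

Per-class F1 score (2·TP/(2·TP+FP+FN)):
  A: TP=7, FP=4+2+2+0=8, FN=1+3+0+2=6 → 14/28 = 0.5000
  B: TP=5, FP=1+2+0+0=3, FN=4+0+1+1=6 → 10/19 = 0.5263
  C: TP=3, FP=3+0+1+1=5, FN=2+2+2+0=6 → 6/17 = 0.3529
  D: TP=4, FP=0+1+2+1=4, FN=2+0+1+0=3 → 8/15 = 0.5333
  E: TP=8, FP=2+1+0+0=3, FN=0+0+1+1=2 → 16/21 = 0.7619
Lowest is class 'C' with F1 score = 0.353.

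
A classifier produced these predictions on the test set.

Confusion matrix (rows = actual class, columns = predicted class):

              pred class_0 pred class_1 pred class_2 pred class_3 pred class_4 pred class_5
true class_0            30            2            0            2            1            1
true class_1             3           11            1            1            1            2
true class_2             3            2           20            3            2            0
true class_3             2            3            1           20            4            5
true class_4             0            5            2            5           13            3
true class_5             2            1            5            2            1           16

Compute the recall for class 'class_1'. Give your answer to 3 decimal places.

Take TP from the diagonal, FP from the rest of the 'class_1' prediction marginal, FN from the rest of the 'class_1' actual marginal.
recall = TP/(TP+FN).
class_1: TP=11, FN=3+1+1+1+2=8 → 11/19 = 0.5789

0.579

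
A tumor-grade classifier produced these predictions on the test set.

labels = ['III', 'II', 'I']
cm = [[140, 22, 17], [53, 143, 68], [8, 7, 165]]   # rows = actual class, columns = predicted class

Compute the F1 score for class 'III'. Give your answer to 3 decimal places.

F1 score = 2·TP/(2·TP+FP+FN).
III: TP=140, FP=53+8=61, FN=22+17=39 → 280/380 = 0.7368

0.737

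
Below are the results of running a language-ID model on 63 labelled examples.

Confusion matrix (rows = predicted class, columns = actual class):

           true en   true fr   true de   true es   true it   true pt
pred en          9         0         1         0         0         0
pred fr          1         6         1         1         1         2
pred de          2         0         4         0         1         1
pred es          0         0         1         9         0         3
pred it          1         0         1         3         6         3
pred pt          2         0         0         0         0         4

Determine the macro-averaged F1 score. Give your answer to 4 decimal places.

Per-class F1 score (2·TP/(2·TP+FP+FN)):
  en: TP=9, FP=0+1+0+0+0=1, FN=1+2+0+1+2=6 → 18/25 = 0.72000
  fr: TP=6, FP=1+1+1+1+2=6, FN=0+0+0+0+0=0 → 12/18 = 0.66667
  de: TP=4, FP=2+0+0+1+1=4, FN=1+1+1+1+0=4 → 8/16 = 0.50000
  es: TP=9, FP=0+0+1+0+3=4, FN=0+1+0+3+0=4 → 18/26 = 0.69231
  it: TP=6, FP=1+0+1+3+3=8, FN=0+1+1+0+0=2 → 12/22 = 0.54545
  pt: TP=4, FP=2+0+0+0+0=2, FN=0+2+1+3+3=9 → 8/19 = 0.42105
Macro-F1 score = mean = (0.72000 + 0.66667 + 0.50000 + 0.69231 + 0.54545 + 0.42105) / 6 = 0.5909

0.5909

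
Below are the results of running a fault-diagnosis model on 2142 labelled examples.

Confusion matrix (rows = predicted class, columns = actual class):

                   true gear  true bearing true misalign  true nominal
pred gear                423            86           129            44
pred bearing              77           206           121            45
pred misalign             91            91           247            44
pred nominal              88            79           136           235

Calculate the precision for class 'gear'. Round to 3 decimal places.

0.620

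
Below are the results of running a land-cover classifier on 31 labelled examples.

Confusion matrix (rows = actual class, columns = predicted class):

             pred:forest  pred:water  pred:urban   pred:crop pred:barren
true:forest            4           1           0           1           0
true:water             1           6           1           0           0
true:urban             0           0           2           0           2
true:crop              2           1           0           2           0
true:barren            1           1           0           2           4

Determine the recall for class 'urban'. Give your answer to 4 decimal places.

0.5000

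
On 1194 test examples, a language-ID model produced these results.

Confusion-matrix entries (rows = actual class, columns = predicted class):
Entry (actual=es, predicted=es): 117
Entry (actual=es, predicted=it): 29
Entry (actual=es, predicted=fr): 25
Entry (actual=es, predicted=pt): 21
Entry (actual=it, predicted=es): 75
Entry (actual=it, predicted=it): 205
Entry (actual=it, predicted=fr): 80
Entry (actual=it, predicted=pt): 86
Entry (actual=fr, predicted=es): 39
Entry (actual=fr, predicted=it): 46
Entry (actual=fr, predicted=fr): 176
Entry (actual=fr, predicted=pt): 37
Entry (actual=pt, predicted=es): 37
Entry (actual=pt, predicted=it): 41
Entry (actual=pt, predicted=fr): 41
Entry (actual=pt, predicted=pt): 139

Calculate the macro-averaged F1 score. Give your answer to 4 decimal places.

0.5312

Per-class F1 score (2·TP/(2·TP+FP+FN)):
  es: TP=117, FP=75+39+37=151, FN=29+25+21=75 → 234/460 = 0.50870
  it: TP=205, FP=29+46+41=116, FN=75+80+86=241 → 410/767 = 0.53455
  fr: TP=176, FP=25+80+41=146, FN=39+46+37=122 → 352/620 = 0.56774
  pt: TP=139, FP=21+86+37=144, FN=37+41+41=119 → 278/541 = 0.51386
Macro-F1 score = mean = (0.50870 + 0.53455 + 0.56774 + 0.51386) / 4 = 0.5312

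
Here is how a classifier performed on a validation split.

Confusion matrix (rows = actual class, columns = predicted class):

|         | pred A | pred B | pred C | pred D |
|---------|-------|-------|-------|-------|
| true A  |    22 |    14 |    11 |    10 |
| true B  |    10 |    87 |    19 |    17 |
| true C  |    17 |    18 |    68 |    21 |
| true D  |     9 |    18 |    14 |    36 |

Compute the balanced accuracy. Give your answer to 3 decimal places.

0.514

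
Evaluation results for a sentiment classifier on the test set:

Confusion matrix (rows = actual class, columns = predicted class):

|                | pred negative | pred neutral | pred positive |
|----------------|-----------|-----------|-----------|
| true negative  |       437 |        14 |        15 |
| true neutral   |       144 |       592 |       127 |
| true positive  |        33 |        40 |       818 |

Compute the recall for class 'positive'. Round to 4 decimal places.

0.9181

Treat 'positive' as positive and all other classes as negative.
recall = TP/(TP+FN).
positive: TP=818, FN=33+40=73 → 818/891 = 0.91807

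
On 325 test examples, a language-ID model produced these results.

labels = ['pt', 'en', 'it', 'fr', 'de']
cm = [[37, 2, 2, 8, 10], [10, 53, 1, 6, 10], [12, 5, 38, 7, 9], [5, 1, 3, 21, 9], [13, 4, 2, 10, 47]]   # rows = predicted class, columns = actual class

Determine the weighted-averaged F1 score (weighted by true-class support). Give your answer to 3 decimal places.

0.594

Per-class F1 score (2·TP/(2·TP+FP+FN)):
  pt: TP=37, FP=2+2+8+10=22, FN=10+12+5+13=40 → 74/136 = 0.5441
  en: TP=53, FP=10+1+6+10=27, FN=2+5+1+4=12 → 106/145 = 0.7310
  it: TP=38, FP=12+5+7+9=33, FN=2+1+3+2=8 → 76/117 = 0.6496
  fr: TP=21, FP=5+1+3+9=18, FN=8+6+7+10=31 → 42/91 = 0.4615
  de: TP=47, FP=13+4+2+10=29, FN=10+10+9+9=38 → 94/161 = 0.5839
Weighted-F1 score = Σ (supportᵢ/N)·F1 scoreᵢ with N=325: (77/325)·0.5441 + (65/325)·0.7310 + (46/325)·0.6496 + (52/325)·0.4615 + (85/325)·0.5839 = 0.594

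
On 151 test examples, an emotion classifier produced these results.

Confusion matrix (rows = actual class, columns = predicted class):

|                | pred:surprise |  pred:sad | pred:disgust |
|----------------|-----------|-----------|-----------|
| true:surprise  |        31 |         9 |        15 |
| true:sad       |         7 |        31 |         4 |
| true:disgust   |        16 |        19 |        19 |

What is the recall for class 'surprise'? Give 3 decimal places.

recall = TP/(TP+FN).
surprise: TP=31, FN=9+15=24 → 31/55 = 0.5636

0.564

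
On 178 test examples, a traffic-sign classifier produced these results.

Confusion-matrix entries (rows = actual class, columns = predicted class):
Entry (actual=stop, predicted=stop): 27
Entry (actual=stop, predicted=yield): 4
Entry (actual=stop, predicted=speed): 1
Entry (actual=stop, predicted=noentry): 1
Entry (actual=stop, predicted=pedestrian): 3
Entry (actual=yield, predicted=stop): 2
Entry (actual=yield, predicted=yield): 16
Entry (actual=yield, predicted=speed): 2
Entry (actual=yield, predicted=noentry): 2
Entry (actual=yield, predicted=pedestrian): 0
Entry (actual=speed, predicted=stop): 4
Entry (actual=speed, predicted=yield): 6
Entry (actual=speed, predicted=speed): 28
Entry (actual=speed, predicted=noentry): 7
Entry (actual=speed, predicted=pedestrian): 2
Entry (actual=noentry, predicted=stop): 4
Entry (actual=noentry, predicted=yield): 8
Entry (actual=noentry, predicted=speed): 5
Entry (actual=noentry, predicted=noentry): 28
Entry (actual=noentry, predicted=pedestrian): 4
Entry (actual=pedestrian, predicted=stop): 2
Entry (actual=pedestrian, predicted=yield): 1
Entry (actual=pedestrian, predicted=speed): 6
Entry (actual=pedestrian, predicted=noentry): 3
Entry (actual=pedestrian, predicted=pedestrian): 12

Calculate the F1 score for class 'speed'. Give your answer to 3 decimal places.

One-vs-rest for 'speed': TP = diagonal; FP = other classes predicted 'speed'; FN = 'speed' predicted as other.
F1 score = 2·TP/(2·TP+FP+FN).
speed: TP=28, FP=1+2+5+6=14, FN=4+6+7+2=19 → 56/89 = 0.6292

0.629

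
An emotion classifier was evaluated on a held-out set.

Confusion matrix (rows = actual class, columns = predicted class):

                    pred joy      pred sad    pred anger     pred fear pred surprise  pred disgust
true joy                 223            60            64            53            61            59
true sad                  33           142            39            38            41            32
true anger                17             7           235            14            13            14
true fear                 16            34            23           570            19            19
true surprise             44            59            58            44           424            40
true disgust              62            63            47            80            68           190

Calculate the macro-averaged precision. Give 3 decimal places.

0.564

Per-class precision (TP/(TP+FP)):
  joy: TP=223, FP=33+17+16+44+62=172 → 223/395 = 0.5646
  sad: TP=142, FP=60+7+34+59+63=223 → 142/365 = 0.3890
  anger: TP=235, FP=64+39+23+58+47=231 → 235/466 = 0.5043
  fear: TP=570, FP=53+38+14+44+80=229 → 570/799 = 0.7134
  surprise: TP=424, FP=61+41+13+19+68=202 → 424/626 = 0.6773
  disgust: TP=190, FP=59+32+14+19+40=164 → 190/354 = 0.5367
Macro-precision = mean = (0.5646 + 0.3890 + 0.5043 + 0.7134 + 0.6773 + 0.5367) / 6 = 0.564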